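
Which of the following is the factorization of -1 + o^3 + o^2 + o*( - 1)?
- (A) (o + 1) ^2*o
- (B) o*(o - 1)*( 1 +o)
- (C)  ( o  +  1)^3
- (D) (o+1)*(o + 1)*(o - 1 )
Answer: D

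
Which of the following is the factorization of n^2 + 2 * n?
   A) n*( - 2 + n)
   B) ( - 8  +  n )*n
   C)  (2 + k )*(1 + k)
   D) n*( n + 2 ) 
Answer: D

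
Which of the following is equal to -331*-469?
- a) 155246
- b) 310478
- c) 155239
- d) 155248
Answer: c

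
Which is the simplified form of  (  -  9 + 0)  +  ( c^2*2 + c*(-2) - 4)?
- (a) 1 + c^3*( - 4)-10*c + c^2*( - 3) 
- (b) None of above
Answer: b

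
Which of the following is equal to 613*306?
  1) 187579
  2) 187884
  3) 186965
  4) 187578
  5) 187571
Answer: 4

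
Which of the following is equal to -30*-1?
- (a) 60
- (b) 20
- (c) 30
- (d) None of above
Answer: c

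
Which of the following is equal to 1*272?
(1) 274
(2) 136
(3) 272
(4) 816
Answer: 3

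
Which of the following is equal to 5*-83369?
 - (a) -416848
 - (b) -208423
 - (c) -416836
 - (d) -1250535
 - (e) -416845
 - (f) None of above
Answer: e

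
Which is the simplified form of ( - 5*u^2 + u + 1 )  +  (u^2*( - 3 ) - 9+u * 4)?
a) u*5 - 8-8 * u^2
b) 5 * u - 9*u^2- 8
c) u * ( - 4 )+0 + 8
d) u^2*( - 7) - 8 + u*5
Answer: a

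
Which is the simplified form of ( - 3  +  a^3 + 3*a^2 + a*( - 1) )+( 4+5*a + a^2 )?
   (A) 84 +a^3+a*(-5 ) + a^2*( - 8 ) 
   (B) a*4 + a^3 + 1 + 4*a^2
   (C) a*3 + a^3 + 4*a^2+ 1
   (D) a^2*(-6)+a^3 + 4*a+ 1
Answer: B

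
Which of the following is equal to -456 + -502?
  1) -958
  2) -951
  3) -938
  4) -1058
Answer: 1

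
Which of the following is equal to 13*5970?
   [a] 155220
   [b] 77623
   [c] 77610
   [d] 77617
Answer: c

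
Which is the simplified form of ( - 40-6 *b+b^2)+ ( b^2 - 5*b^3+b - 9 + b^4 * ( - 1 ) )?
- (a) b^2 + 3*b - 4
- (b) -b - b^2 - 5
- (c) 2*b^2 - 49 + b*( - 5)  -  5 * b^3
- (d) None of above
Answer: d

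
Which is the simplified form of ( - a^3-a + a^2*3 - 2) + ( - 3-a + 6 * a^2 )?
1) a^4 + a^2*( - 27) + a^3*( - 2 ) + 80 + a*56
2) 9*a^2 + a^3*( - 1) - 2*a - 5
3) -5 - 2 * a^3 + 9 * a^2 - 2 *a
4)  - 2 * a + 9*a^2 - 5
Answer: 2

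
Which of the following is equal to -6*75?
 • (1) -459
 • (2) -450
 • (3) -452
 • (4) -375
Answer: 2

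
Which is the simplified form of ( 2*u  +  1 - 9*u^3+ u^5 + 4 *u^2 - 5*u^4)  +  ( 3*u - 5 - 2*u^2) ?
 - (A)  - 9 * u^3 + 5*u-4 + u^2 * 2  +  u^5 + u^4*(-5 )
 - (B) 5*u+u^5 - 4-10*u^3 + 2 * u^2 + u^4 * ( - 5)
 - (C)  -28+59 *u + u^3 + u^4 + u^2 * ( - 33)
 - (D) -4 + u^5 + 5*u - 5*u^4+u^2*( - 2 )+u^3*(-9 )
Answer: A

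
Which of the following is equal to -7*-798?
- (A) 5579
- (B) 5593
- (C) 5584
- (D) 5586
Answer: D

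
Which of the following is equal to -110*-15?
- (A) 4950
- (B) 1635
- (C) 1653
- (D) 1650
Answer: D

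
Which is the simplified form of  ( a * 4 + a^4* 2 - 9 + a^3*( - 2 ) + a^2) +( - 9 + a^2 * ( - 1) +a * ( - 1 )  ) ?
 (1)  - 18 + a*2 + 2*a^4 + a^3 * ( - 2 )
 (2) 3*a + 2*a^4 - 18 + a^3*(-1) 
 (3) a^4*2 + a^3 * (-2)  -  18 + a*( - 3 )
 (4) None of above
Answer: 4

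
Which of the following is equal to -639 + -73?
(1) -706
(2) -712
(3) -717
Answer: 2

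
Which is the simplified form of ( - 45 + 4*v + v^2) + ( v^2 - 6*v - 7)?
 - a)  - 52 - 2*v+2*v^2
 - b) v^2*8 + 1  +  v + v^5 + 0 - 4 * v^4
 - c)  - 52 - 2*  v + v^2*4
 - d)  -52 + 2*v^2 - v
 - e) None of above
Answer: a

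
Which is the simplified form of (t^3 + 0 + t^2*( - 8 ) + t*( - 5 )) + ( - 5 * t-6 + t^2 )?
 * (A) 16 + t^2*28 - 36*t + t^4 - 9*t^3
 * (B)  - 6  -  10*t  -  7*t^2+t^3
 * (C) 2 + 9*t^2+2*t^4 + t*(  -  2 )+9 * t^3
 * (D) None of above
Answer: B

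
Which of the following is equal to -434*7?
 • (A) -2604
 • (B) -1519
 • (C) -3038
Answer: C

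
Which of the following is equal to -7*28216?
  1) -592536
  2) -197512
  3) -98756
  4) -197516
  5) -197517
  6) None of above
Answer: 2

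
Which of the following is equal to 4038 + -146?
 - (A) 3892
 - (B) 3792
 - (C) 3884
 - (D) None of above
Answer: A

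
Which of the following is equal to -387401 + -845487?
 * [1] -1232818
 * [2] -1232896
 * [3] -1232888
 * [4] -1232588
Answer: 3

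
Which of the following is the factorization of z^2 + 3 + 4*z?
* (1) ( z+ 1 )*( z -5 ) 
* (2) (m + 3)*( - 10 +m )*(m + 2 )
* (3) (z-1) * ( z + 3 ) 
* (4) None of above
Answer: 4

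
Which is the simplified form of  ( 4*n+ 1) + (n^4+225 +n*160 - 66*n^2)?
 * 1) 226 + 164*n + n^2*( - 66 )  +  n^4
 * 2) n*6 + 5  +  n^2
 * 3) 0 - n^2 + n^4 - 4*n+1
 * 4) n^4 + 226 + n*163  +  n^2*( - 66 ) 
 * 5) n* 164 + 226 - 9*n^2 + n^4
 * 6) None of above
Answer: 1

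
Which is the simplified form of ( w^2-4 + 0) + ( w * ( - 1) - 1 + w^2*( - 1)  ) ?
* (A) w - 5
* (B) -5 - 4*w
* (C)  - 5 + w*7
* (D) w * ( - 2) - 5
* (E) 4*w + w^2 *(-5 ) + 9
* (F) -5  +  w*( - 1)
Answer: F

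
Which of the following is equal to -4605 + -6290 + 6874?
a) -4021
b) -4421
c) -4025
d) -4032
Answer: a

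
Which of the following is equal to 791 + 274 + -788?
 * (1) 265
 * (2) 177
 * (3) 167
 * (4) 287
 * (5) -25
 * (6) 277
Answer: 6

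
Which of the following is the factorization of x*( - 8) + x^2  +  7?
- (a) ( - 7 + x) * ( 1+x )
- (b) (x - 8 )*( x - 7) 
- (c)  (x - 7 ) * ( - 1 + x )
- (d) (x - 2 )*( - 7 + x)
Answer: c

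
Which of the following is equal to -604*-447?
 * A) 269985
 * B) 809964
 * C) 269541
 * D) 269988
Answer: D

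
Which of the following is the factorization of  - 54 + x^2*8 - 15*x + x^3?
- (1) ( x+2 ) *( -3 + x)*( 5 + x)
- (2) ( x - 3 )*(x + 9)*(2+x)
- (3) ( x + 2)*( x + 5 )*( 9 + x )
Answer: 2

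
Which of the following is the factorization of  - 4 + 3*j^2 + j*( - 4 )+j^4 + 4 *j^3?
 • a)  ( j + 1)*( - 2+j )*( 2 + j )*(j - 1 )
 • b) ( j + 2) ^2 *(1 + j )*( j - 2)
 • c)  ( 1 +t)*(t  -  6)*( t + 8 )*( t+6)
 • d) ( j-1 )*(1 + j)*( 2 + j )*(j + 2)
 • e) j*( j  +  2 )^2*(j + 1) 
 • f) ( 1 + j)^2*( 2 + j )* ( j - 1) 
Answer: d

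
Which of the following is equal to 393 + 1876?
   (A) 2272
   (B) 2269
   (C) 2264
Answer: B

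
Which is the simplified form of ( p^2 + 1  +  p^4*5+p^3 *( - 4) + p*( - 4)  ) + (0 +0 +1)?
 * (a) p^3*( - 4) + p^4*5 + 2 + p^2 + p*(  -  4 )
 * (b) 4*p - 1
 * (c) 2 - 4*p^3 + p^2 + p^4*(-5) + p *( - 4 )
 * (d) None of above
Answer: a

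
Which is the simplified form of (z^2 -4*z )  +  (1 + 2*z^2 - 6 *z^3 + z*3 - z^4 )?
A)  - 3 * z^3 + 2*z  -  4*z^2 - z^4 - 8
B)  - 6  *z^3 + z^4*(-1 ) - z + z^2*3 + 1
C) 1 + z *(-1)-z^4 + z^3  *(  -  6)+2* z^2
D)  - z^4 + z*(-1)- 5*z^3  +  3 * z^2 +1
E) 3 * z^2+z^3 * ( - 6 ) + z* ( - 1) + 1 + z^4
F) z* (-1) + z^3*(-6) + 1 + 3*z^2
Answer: B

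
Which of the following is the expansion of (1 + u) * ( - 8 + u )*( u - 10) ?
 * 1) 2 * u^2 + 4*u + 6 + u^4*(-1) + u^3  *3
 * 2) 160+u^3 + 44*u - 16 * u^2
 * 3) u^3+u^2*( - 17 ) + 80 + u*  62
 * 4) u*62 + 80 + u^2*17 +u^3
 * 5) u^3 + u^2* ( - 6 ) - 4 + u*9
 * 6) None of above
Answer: 3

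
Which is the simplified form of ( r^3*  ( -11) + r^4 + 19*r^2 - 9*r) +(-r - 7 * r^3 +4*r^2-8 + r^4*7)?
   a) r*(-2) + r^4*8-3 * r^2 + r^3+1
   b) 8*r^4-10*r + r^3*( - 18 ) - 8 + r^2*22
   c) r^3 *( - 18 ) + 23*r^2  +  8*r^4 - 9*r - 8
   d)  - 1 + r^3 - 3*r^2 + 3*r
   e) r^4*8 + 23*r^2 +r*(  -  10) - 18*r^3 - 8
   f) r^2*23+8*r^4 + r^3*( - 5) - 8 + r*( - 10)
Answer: e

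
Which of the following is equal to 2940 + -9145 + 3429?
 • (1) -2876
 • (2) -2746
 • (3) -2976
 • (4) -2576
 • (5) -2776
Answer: 5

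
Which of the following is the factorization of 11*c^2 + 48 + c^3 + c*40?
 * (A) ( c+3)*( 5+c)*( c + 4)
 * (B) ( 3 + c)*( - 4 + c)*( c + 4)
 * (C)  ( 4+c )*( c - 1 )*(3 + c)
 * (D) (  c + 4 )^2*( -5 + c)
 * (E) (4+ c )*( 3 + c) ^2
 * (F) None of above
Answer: F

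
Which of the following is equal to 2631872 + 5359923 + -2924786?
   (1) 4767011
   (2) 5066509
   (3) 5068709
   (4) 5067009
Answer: 4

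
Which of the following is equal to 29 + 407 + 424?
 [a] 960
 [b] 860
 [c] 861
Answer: b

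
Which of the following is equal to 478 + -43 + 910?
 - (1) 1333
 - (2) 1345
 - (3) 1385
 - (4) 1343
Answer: 2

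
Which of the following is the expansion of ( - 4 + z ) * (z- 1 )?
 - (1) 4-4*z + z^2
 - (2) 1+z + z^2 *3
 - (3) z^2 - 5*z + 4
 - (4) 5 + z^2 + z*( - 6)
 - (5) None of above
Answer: 3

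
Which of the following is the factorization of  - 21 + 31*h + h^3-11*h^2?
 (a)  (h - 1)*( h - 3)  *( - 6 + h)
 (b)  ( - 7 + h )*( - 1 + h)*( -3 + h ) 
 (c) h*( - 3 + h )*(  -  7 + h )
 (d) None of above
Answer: b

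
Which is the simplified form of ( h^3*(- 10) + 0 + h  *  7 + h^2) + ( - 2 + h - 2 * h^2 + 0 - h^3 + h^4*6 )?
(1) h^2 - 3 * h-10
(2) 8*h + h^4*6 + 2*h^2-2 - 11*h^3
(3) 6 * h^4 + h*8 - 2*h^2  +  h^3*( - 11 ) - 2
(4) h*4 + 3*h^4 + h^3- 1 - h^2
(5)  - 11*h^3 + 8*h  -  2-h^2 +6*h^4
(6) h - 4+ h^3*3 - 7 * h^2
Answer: 5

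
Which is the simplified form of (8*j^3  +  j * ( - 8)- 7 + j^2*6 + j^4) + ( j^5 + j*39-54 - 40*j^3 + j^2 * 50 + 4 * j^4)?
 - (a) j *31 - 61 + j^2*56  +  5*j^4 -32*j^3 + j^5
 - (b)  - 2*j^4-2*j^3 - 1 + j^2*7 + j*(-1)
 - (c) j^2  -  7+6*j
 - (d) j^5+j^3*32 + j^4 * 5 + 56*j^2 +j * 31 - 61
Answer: a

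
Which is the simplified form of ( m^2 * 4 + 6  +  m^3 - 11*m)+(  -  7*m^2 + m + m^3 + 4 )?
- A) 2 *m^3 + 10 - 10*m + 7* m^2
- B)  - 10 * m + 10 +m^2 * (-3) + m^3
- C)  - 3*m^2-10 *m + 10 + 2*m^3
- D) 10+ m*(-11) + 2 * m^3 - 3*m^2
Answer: C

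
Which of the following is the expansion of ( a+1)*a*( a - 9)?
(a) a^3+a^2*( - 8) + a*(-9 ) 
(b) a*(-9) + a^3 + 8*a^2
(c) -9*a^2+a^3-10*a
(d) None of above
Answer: a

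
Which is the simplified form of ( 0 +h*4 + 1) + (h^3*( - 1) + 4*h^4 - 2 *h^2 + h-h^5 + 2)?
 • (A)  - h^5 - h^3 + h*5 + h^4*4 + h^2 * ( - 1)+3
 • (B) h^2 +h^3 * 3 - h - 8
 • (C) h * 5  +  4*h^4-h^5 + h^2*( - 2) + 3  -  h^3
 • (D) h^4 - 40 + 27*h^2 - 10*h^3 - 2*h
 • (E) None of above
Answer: C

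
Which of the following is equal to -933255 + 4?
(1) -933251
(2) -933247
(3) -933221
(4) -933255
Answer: 1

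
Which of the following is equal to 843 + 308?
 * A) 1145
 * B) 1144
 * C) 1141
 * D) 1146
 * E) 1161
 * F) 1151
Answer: F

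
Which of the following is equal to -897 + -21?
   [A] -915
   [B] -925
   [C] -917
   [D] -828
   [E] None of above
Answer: E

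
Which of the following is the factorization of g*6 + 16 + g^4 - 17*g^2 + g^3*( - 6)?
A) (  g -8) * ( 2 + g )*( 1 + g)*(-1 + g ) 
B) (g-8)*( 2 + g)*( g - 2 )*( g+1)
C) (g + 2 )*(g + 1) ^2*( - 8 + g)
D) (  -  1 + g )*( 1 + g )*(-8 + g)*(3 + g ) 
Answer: A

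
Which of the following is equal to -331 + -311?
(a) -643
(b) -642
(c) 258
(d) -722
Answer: b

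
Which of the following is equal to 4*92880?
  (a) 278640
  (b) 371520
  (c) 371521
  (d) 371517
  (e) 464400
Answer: b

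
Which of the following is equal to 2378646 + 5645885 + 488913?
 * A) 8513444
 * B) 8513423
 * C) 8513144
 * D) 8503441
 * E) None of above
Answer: A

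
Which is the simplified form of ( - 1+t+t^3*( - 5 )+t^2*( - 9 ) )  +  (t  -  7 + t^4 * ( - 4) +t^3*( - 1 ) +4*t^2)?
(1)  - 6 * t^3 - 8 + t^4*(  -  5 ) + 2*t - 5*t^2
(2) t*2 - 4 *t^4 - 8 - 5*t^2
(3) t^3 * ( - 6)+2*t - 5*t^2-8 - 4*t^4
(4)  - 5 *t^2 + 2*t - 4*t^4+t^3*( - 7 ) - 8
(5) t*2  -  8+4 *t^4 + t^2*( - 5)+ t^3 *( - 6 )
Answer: 3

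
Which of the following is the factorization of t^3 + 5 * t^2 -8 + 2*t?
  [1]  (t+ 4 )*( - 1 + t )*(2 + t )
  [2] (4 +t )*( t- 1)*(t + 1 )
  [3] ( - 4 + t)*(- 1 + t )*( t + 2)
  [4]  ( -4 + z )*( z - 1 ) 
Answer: 1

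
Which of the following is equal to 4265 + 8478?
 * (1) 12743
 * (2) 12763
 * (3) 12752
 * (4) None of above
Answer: 1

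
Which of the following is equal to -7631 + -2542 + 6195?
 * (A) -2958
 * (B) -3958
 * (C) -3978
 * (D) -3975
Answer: C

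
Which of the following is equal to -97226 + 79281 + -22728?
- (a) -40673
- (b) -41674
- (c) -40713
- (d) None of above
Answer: a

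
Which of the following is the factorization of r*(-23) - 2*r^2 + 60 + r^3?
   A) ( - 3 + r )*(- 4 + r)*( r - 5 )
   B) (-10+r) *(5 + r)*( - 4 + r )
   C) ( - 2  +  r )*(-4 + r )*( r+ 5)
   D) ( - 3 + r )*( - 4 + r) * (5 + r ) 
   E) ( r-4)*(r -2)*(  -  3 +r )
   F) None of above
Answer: D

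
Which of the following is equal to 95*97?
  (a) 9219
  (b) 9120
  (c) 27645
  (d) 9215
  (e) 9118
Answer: d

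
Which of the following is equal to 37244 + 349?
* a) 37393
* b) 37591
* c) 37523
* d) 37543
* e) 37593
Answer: e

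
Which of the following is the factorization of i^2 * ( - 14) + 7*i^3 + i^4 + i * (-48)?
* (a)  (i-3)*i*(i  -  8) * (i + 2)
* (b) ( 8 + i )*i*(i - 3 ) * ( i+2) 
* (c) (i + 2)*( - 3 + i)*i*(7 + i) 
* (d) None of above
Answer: b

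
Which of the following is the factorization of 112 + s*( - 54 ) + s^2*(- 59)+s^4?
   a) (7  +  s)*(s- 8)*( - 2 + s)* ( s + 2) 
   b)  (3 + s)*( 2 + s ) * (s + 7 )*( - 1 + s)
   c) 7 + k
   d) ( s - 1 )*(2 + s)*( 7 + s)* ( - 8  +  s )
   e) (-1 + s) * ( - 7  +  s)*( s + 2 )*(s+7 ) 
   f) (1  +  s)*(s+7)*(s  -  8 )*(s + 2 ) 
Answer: d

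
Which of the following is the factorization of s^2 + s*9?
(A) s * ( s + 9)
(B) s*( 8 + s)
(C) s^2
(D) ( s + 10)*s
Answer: A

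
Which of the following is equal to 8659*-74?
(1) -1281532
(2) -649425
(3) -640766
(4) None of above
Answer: 3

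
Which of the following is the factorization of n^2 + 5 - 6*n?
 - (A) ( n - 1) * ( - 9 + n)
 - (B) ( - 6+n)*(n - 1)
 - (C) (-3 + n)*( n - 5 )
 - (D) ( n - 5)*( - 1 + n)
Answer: D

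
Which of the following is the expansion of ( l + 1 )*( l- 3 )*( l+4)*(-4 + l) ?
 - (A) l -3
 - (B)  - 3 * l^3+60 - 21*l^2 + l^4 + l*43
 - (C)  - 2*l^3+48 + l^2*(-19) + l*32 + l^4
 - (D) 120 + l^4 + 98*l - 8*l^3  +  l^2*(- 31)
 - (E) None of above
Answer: C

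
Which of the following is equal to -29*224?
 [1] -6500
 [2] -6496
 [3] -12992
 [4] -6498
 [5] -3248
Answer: 2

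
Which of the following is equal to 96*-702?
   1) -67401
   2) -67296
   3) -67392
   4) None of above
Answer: 3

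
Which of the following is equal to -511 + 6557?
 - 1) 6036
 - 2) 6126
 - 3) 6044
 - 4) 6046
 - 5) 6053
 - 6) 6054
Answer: 4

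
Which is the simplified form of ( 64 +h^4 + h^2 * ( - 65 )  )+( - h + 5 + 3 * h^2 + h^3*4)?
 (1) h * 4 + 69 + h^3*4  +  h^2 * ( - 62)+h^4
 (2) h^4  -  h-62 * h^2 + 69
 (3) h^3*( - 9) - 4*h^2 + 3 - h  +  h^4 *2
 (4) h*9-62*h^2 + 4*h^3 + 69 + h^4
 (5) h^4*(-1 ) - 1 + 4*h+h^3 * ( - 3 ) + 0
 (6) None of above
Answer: 6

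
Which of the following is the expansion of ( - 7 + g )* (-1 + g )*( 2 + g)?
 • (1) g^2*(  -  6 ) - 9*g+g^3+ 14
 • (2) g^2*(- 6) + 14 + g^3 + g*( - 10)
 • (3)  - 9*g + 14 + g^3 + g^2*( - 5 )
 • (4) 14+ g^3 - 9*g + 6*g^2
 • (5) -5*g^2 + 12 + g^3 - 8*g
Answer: 1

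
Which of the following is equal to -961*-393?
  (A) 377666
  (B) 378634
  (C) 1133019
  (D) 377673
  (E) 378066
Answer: D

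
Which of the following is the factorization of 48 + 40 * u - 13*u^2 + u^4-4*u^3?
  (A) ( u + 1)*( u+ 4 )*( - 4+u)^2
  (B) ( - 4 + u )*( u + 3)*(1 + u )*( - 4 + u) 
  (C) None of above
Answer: B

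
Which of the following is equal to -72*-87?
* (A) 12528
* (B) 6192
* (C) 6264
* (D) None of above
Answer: C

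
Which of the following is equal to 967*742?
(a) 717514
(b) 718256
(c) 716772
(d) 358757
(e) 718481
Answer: a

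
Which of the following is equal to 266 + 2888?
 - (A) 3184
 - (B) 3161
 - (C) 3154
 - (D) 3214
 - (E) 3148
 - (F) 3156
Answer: C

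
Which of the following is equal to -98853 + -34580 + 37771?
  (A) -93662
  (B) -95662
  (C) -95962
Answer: B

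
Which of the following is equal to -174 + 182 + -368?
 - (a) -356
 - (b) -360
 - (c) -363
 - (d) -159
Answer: b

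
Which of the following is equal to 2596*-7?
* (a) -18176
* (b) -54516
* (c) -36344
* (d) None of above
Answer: d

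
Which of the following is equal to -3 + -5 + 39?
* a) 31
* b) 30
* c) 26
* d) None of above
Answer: a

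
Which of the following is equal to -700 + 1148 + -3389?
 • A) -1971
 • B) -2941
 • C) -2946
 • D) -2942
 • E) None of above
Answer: B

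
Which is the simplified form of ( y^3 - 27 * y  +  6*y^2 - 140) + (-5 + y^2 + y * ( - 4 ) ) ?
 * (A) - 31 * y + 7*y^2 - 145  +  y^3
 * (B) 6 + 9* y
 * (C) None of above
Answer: A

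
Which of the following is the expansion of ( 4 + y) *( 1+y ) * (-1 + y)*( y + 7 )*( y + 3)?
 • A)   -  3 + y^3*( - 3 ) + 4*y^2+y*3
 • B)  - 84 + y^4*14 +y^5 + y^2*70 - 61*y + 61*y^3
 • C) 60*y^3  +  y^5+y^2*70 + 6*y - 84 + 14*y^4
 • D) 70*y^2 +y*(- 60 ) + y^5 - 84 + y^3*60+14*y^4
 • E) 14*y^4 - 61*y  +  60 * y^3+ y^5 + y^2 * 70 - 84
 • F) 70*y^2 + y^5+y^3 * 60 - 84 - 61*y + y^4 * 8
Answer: E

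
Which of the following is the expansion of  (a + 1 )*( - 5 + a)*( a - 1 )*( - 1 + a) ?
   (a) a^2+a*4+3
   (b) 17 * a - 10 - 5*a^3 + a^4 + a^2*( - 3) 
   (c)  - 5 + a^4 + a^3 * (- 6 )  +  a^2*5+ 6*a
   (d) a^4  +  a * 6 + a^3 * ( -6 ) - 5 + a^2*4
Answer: d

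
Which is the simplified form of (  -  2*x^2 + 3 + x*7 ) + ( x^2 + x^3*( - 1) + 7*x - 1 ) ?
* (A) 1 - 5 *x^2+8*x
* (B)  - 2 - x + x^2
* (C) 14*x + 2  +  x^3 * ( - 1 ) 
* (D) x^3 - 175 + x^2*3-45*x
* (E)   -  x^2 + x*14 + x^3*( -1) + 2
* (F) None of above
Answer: E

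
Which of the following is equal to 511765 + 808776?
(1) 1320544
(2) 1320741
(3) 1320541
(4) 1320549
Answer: 3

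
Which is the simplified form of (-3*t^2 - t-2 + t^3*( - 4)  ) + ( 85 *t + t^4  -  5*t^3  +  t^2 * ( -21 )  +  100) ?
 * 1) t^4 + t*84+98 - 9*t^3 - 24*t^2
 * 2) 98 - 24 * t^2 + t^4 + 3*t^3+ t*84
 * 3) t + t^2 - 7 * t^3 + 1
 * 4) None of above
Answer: 1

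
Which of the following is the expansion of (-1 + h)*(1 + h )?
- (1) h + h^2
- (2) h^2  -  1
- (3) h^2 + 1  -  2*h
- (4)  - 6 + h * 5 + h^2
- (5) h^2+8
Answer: 2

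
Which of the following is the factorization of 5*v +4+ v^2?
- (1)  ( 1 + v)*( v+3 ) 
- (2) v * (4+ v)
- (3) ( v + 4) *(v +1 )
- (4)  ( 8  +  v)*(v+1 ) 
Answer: 3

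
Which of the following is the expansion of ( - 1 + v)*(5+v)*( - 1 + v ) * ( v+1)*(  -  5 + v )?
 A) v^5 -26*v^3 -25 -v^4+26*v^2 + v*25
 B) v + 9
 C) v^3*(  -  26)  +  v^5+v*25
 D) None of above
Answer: A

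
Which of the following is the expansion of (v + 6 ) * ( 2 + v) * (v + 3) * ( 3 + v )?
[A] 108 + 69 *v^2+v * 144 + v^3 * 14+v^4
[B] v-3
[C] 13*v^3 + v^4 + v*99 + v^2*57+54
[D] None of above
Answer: A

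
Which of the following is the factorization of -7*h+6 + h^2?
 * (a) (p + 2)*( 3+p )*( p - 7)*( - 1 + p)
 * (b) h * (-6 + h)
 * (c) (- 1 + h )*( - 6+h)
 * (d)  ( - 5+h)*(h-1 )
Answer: c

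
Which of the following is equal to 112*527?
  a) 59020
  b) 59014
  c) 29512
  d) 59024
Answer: d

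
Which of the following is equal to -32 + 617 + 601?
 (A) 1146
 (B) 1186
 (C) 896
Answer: B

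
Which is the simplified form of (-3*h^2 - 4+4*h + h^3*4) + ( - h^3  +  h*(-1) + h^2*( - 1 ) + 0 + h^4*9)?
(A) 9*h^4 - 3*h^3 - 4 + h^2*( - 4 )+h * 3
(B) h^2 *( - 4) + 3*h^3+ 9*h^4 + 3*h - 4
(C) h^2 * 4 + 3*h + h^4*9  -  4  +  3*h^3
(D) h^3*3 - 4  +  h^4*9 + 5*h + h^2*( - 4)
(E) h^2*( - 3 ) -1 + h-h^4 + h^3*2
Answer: B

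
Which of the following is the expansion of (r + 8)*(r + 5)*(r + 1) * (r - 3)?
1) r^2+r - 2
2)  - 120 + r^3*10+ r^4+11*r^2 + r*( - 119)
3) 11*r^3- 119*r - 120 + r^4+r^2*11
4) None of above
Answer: 3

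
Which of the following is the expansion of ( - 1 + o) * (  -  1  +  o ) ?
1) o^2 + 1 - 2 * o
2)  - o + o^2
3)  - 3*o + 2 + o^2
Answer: 1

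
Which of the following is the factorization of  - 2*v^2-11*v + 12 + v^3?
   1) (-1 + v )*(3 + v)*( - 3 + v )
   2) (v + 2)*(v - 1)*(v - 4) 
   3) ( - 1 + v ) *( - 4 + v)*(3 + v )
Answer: 3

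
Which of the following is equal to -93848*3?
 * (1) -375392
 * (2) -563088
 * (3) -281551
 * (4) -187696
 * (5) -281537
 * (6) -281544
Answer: 6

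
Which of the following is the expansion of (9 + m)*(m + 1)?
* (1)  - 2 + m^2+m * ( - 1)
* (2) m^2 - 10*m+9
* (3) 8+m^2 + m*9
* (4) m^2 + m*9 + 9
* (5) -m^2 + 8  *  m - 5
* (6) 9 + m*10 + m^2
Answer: 6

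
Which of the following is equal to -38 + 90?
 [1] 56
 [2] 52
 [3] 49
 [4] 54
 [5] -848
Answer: 2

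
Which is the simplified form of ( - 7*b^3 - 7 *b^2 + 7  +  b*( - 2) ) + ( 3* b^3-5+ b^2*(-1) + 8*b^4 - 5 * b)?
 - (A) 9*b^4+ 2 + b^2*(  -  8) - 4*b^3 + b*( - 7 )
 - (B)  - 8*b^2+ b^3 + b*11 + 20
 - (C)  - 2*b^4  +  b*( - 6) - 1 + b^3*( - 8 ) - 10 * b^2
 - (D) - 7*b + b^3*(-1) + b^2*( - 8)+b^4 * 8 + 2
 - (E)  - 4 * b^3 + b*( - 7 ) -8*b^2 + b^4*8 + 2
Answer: E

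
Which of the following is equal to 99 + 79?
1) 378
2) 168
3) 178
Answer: 3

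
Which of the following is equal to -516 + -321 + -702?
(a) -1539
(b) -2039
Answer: a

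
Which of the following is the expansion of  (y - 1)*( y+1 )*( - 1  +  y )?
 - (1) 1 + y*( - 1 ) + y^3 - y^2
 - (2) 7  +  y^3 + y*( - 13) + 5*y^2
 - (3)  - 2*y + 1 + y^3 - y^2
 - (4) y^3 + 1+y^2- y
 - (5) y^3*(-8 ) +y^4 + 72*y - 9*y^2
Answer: 1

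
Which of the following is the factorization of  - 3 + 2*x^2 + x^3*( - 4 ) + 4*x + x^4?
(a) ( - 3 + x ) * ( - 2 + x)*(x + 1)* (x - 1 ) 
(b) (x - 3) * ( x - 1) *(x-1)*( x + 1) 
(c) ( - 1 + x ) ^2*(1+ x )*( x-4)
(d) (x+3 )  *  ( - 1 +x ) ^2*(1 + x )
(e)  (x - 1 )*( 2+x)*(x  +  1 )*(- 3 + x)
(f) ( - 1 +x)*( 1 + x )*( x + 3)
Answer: b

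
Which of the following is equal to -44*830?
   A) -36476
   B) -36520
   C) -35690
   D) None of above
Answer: B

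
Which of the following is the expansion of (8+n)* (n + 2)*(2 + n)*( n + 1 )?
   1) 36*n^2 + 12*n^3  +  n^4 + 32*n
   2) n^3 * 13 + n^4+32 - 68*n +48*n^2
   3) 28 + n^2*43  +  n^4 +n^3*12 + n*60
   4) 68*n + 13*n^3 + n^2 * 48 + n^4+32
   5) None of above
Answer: 4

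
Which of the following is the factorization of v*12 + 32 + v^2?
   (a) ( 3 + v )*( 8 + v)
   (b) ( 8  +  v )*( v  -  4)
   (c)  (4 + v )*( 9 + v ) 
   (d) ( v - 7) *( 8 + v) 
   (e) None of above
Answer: e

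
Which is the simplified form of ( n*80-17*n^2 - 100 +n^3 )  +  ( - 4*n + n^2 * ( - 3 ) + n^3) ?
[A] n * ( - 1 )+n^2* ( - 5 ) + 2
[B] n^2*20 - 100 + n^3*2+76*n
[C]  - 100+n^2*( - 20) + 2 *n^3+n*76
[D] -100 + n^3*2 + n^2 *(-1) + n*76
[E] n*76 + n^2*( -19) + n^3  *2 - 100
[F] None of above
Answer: C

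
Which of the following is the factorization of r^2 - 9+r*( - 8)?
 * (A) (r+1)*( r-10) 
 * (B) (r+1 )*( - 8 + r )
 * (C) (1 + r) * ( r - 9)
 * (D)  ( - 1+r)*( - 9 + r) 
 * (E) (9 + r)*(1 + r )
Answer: C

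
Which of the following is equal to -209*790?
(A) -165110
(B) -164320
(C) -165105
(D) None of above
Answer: A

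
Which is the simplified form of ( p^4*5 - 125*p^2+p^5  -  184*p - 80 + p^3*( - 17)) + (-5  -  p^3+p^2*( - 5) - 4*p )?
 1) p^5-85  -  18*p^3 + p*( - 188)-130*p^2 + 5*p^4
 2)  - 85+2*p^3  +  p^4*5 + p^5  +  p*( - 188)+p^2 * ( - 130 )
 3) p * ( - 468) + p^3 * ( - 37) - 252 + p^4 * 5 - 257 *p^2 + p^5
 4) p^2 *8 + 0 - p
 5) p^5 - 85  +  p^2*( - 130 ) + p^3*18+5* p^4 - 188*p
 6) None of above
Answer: 1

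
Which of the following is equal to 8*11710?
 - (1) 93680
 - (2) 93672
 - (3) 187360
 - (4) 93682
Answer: 1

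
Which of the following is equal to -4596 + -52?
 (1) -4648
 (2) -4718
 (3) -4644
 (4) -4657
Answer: 1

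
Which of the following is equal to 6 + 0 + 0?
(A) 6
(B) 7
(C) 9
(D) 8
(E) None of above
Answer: A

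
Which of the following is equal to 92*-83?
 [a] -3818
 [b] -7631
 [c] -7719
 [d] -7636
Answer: d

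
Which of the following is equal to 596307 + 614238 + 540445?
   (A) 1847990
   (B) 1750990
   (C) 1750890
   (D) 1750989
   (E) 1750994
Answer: B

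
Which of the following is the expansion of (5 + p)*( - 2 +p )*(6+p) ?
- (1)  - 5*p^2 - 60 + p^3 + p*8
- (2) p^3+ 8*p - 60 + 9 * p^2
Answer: 2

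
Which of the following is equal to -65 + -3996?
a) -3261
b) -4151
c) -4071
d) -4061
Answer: d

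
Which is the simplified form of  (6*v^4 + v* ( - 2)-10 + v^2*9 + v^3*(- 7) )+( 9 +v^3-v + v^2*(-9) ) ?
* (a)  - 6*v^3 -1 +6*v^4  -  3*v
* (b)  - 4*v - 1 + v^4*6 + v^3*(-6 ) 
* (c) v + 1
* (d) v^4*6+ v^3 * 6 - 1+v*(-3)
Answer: a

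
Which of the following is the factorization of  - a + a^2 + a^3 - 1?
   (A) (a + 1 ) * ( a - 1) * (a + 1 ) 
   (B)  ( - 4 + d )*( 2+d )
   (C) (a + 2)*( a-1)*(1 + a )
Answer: A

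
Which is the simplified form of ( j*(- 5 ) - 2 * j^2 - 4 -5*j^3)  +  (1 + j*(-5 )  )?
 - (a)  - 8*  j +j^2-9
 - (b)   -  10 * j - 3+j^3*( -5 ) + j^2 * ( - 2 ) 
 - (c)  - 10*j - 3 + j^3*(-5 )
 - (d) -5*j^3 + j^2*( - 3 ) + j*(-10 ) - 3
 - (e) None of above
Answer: b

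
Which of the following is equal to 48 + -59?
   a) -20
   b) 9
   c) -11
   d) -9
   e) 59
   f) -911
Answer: c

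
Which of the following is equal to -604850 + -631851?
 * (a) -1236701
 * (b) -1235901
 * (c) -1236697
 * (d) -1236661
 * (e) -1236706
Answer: a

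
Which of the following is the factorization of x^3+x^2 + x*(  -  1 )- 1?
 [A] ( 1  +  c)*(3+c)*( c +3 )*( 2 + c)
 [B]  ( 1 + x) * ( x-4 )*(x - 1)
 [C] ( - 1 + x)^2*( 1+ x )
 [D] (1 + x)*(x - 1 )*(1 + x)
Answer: D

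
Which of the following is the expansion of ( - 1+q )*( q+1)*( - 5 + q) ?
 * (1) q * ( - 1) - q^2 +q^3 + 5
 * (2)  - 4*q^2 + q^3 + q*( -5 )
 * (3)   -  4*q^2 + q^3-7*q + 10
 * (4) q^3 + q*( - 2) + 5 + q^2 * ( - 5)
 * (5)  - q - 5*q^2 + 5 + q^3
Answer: 5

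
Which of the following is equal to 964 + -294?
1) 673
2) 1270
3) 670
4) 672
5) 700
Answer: 3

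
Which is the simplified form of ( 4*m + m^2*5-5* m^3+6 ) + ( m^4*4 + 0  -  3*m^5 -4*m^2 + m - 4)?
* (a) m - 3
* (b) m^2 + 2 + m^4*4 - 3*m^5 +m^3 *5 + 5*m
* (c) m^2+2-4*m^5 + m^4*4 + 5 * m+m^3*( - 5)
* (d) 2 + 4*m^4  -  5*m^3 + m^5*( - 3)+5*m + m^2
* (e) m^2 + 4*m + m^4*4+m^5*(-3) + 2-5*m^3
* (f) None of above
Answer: d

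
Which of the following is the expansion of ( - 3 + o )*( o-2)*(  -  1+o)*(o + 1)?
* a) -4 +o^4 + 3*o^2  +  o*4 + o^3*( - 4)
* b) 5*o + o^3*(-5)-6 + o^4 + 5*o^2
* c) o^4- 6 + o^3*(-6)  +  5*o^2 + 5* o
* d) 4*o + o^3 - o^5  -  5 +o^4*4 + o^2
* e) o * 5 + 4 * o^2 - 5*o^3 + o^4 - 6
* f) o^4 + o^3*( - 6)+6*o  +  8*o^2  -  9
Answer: b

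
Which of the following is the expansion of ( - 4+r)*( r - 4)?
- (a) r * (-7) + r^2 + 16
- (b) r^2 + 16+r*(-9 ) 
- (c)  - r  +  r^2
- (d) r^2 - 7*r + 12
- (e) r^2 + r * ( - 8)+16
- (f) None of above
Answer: e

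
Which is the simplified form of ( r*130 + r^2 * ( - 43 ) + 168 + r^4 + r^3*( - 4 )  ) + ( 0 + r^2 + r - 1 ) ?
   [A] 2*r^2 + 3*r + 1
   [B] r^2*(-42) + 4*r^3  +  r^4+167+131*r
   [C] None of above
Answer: C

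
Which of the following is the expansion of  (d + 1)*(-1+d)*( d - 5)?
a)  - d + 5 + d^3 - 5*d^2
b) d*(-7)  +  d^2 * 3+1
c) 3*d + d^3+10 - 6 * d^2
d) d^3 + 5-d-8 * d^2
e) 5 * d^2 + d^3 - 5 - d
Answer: a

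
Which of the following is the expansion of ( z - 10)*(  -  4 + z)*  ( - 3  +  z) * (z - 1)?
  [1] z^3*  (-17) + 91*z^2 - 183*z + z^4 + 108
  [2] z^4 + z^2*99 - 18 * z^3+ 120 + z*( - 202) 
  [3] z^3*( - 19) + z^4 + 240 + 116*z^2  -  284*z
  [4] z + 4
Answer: 2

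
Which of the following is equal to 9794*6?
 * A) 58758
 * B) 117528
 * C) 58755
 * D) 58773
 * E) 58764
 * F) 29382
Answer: E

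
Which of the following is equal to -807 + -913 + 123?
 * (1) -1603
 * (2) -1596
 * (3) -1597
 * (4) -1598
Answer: 3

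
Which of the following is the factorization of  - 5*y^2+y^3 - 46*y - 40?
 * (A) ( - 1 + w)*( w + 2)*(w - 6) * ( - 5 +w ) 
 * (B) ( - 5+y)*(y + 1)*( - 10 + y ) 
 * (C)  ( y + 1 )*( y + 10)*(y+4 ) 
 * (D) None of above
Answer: D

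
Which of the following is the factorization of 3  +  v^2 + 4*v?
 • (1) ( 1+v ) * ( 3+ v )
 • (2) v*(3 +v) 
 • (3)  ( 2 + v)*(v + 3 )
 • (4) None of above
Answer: 1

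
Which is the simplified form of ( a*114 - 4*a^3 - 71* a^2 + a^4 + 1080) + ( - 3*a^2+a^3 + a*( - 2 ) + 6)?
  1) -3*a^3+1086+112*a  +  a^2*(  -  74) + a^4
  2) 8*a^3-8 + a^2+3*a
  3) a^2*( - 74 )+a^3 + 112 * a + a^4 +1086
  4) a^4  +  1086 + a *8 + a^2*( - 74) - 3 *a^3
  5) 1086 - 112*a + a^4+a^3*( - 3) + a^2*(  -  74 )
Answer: 1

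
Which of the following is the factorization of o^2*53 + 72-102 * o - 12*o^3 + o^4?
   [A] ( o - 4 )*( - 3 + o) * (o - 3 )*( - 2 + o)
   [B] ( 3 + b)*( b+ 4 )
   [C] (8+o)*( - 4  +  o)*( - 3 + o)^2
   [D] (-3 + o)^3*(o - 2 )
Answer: A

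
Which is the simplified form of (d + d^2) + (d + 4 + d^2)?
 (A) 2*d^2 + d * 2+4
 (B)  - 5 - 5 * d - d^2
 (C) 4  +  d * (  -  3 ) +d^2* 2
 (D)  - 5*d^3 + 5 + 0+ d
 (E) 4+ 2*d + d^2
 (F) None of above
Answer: A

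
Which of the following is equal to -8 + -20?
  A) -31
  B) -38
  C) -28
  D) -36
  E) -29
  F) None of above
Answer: C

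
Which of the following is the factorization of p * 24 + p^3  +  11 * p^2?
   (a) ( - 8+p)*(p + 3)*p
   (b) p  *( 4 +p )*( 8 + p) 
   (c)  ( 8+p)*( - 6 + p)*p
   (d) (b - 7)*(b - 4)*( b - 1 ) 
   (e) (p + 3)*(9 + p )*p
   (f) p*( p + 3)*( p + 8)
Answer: f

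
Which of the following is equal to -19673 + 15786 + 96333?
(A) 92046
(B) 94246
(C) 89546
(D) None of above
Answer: D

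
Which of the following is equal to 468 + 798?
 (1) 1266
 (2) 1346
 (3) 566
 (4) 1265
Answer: 1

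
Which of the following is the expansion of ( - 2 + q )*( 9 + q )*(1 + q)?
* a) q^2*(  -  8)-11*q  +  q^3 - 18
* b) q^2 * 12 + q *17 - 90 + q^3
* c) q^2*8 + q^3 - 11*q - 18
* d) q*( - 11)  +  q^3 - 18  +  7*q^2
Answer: c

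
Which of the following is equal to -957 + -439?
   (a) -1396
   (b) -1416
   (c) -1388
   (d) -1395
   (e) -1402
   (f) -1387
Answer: a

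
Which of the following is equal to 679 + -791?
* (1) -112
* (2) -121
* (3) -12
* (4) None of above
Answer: 1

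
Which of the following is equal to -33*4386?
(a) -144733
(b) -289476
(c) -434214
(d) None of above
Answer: d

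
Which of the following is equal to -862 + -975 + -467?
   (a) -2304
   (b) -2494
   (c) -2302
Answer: a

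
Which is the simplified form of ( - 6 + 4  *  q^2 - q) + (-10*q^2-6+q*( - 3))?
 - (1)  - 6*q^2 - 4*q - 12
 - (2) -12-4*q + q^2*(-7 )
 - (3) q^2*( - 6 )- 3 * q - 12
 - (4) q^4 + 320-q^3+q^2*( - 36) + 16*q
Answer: 1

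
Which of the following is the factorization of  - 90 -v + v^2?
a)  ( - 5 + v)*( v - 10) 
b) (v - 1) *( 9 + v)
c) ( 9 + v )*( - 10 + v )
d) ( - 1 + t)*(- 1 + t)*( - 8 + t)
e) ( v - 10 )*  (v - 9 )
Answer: c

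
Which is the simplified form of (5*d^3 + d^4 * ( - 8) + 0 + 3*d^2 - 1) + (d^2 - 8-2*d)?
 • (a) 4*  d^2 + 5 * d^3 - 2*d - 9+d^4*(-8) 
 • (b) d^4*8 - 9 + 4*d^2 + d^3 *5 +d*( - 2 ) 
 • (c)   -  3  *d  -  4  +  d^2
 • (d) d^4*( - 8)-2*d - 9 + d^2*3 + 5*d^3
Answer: a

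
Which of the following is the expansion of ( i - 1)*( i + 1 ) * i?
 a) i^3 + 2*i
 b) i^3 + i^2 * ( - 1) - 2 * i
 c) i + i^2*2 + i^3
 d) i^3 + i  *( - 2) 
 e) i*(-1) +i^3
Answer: e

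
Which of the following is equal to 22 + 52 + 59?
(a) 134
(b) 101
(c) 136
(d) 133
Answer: d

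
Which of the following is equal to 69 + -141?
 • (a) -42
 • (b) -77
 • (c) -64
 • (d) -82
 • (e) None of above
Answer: e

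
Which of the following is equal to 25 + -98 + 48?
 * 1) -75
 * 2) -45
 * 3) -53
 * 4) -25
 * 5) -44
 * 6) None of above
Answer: 4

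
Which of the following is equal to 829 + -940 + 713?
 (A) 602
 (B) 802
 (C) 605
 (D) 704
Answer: A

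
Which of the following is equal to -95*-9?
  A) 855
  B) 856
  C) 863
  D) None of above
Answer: A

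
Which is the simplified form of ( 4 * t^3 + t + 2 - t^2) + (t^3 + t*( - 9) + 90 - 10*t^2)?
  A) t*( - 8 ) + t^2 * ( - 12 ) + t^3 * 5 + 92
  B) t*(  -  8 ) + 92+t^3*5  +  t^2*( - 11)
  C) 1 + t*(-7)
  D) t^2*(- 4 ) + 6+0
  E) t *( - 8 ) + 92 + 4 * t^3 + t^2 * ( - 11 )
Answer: B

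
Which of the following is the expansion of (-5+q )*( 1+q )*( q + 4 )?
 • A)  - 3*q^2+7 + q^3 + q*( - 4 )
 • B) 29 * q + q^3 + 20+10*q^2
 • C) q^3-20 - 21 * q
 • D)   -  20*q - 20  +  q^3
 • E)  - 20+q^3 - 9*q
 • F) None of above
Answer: C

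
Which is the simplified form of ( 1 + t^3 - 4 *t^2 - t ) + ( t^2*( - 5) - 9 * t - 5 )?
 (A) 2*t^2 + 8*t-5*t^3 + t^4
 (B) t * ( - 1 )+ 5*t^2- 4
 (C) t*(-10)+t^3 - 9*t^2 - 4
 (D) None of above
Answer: C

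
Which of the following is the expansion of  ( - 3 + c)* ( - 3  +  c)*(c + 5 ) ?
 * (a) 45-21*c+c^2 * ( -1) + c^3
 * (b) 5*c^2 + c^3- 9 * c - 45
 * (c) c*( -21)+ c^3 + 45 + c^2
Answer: a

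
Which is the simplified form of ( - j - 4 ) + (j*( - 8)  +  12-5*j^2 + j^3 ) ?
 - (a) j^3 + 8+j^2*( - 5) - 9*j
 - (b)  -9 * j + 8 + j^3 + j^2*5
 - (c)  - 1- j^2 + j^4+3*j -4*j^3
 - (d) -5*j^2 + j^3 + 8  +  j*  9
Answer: a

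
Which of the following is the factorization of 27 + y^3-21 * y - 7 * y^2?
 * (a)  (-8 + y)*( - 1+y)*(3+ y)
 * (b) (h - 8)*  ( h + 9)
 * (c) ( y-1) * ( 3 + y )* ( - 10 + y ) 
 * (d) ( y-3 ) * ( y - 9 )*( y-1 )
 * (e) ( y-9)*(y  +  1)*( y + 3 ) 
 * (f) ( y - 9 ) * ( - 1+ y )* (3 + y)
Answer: f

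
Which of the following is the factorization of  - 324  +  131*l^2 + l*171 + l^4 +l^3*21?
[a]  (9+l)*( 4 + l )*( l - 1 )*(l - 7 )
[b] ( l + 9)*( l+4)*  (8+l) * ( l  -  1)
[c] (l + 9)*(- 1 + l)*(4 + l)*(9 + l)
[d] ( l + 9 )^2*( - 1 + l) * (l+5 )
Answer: c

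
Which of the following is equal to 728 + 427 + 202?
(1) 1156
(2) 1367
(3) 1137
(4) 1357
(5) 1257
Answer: 4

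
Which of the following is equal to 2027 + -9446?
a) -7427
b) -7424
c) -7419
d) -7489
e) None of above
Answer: c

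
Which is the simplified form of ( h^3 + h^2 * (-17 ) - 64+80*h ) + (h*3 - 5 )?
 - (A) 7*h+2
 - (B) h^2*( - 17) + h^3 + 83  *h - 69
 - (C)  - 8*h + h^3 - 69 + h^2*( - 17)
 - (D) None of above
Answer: B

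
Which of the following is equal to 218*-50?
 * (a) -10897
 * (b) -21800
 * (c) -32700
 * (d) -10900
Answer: d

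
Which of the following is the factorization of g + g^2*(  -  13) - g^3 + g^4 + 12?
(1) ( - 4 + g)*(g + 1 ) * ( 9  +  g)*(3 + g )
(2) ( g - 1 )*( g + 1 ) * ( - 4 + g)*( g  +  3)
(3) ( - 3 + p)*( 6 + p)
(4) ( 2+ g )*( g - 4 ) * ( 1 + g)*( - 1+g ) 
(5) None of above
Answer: 2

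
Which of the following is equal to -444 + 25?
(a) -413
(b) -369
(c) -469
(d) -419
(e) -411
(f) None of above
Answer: d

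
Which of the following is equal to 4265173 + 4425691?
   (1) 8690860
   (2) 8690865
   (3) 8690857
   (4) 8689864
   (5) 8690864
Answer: 5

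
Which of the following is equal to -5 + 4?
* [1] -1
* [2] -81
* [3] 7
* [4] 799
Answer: 1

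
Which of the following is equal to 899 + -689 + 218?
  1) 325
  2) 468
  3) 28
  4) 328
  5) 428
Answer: 5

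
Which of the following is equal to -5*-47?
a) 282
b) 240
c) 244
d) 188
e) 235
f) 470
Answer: e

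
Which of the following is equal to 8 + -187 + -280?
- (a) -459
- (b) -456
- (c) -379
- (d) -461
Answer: a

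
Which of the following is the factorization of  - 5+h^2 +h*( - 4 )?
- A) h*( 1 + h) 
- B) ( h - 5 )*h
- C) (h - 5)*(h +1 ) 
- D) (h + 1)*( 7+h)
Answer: C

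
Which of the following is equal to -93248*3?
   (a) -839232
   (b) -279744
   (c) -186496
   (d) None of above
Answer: b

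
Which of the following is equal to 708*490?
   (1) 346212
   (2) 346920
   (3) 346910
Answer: 2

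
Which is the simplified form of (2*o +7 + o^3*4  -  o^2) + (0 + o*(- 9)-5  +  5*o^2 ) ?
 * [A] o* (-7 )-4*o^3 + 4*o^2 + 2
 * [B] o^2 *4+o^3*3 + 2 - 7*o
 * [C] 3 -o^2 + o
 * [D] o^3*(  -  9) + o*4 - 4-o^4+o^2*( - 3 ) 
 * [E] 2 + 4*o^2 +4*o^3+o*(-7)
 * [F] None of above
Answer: E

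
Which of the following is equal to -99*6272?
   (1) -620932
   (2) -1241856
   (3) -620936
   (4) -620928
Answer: 4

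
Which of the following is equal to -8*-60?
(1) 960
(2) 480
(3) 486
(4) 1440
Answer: 2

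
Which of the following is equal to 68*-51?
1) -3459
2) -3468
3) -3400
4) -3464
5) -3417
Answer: 2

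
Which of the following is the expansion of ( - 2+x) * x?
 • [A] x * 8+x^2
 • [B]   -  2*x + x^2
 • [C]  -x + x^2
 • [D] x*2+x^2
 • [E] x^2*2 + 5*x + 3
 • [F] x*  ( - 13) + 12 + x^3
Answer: B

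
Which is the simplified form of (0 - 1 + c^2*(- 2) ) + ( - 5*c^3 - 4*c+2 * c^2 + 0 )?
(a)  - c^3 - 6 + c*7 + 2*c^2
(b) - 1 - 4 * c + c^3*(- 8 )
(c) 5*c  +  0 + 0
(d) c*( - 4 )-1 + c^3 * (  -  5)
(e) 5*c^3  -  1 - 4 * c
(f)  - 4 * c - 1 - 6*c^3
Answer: d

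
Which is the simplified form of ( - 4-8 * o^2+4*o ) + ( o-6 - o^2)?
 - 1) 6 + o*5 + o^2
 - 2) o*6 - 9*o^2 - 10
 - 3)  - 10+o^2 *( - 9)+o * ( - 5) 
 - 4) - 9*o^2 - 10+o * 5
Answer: 4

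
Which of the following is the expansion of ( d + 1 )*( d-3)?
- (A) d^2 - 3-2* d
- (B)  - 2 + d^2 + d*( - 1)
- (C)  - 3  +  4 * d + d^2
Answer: A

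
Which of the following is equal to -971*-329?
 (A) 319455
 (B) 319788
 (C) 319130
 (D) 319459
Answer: D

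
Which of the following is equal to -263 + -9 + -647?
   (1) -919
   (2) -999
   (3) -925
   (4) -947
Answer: 1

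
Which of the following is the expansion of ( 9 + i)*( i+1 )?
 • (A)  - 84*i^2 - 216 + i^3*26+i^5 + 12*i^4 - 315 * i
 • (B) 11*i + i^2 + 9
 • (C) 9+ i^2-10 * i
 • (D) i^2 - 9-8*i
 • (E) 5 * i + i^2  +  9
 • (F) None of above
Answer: F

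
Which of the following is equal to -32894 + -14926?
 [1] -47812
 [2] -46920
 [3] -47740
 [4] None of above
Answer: 4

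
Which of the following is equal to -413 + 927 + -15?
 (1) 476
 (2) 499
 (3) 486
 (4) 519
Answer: 2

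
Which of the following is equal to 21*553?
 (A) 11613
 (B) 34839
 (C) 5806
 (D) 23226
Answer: A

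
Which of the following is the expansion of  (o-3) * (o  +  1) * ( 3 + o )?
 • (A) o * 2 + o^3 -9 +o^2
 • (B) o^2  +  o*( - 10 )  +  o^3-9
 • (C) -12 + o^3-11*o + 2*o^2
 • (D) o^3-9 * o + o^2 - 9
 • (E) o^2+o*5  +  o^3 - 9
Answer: D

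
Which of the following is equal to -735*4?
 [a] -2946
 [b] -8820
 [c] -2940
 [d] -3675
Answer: c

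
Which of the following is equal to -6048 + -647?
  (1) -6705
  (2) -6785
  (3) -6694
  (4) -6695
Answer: 4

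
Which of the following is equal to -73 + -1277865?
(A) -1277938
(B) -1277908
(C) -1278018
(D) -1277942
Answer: A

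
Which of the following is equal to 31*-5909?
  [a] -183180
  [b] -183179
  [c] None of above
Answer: b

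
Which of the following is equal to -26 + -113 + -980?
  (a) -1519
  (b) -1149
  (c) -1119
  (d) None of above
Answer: c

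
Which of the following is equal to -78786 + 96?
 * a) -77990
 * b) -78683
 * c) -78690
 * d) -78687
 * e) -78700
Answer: c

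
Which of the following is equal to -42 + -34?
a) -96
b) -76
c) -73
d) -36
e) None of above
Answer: b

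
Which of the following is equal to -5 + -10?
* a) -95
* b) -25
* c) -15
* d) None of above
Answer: c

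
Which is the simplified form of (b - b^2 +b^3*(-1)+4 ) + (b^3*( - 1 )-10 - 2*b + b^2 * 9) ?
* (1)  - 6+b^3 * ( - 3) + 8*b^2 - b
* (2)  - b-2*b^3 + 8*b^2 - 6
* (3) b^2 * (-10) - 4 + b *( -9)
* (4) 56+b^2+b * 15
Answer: 2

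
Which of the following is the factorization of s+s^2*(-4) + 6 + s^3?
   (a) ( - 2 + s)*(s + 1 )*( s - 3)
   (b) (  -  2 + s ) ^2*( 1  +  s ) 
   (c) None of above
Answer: a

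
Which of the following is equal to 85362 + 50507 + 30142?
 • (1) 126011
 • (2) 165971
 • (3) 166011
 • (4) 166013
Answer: 3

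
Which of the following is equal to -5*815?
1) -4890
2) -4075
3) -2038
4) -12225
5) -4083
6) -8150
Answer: 2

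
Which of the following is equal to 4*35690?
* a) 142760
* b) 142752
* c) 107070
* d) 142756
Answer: a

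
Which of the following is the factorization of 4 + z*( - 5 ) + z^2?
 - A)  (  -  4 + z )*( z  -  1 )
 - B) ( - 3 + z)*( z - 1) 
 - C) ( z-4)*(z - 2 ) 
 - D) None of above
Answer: A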